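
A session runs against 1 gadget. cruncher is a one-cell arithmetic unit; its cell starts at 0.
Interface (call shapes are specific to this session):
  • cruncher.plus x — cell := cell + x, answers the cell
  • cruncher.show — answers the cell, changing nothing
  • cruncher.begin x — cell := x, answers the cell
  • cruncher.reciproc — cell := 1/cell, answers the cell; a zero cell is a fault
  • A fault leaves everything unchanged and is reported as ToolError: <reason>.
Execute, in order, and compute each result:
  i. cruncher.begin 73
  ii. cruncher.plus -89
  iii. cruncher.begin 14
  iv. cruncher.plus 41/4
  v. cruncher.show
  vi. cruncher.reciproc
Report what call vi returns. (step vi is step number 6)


Answer: 4/97

Derivation:
! cruncher.begin(73) -> 73
! cruncher.plus(-89) -> -16
! cruncher.begin(14) -> 14
! cruncher.plus(41/4) -> 97/4
! cruncher.show() -> 97/4
! cruncher.reciproc() -> 4/97


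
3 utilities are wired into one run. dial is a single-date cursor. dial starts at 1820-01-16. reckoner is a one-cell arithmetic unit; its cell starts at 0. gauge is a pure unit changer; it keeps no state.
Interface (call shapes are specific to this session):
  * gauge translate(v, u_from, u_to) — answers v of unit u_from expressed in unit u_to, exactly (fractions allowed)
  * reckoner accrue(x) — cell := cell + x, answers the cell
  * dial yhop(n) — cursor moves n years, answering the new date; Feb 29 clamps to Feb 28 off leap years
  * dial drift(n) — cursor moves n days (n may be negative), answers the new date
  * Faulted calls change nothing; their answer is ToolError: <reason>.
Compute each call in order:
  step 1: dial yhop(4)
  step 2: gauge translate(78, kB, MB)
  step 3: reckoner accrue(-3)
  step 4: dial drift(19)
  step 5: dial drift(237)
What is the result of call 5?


Answer: 1824-09-28

Derivation:
~$ dial yhop n='4'
[out] 1824-01-16
~$ gauge translate v='78' u_from='kB' u_to='MB'
[out] 39/500
~$ reckoner accrue x='-3'
[out] -3
~$ dial drift n='19'
[out] 1824-02-04
~$ dial drift n='237'
[out] 1824-09-28


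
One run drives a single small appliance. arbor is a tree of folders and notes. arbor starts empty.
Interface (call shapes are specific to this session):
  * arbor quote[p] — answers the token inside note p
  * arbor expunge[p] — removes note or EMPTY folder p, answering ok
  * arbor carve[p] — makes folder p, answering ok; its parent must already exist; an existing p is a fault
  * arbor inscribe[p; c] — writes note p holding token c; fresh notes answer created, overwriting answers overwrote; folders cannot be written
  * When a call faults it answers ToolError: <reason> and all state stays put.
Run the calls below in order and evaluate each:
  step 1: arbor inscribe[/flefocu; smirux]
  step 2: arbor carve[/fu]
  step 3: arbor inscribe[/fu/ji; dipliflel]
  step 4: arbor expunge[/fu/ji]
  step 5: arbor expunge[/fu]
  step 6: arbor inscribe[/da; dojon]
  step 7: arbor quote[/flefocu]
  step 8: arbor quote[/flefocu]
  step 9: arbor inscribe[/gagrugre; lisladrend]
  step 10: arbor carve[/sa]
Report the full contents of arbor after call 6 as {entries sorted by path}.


-> arbor inscribe(p=/flefocu, c=smirux)
<- created
-> arbor carve(p=/fu)
<- ok
-> arbor inscribe(p=/fu/ji, c=dipliflel)
<- created
-> arbor expunge(p=/fu/ji)
<- ok
-> arbor expunge(p=/fu)
<- ok
-> arbor inscribe(p=/da, c=dojon)
<- created
-> arbor quote(p=/flefocu)
<- smirux
-> arbor quote(p=/flefocu)
<- smirux
-> arbor inscribe(p=/gagrugre, c=lisladrend)
<- created
-> arbor carve(p=/sa)
<- ok

Answer: {da=dojon, flefocu=smirux}


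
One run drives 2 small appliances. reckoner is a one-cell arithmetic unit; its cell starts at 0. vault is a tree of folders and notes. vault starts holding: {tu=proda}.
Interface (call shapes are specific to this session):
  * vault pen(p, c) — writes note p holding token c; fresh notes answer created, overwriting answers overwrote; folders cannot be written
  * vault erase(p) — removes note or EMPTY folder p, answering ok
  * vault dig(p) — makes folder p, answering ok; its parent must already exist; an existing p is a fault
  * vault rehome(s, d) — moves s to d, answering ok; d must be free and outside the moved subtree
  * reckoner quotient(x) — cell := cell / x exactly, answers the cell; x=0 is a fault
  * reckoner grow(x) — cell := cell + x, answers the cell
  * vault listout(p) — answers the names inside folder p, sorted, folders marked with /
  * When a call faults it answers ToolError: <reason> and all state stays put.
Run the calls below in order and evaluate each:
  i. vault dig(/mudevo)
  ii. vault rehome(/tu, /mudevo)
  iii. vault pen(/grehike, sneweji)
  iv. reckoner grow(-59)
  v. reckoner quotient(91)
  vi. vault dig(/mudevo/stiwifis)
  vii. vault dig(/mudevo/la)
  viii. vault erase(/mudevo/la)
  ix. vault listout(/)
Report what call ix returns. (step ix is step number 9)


Answer: [grehike, mudevo/, tu]

Derivation:
I invoke vault dig using p='/mudevo', and observe ok.
I run vault rehome using s='/tu', d='/mudevo', — result: ToolError: exists.
Then vault pen using p='/grehike', c='sneweji', which returns created.
Invoking reckoner grow using x='-59', and get -59.
Then reckoner quotient using x='91', — result: -59/91.
I run vault dig using p='/mudevo/stiwifis', and see ok.
Using vault dig using p='/mudevo/la', yielding ok.
Then vault erase using p='/mudevo/la', giving ok.
I run vault listout using p='/': [grehike, mudevo/, tu].


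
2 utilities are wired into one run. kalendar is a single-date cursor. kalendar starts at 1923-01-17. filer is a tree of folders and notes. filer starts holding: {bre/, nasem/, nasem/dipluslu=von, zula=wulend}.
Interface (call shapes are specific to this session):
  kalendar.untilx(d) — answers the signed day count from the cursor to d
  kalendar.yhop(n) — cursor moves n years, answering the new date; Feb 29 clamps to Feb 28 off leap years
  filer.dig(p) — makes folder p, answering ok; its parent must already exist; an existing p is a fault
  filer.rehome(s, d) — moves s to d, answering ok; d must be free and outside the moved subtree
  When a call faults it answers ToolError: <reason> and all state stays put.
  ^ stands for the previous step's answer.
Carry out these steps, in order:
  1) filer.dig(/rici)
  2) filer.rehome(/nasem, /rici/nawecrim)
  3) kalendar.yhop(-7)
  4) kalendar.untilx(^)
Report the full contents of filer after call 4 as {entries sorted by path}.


Answer: {bre/, rici/, rici/nawecrim/, rici/nawecrim/dipluslu=von, zula=wulend}

Derivation:
>>> filer.dig p→/rici
:: ok
>>> filer.rehome s→/nasem d→/rici/nawecrim
:: ok
>>> kalendar.yhop n→-7
:: 1916-01-17
>>> kalendar.untilx d→^
:: 0


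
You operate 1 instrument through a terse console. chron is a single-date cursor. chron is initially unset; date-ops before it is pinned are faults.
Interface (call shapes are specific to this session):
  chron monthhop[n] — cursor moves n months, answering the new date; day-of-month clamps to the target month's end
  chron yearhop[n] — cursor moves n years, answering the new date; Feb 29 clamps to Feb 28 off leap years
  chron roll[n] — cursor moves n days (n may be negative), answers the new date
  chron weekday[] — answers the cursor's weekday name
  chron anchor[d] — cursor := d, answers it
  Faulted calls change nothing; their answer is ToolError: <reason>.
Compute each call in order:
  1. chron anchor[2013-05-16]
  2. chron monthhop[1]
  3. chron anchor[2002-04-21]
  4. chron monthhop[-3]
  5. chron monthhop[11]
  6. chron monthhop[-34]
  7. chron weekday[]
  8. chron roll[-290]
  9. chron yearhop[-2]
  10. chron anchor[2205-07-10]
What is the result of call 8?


==> chron anchor(d=2013-05-16)
<== 2013-05-16
==> chron monthhop(n=1)
<== 2013-06-16
==> chron anchor(d=2002-04-21)
<== 2002-04-21
==> chron monthhop(n=-3)
<== 2002-01-21
==> chron monthhop(n=11)
<== 2002-12-21
==> chron monthhop(n=-34)
<== 2000-02-21
==> chron weekday()
<== Monday
==> chron roll(n=-290)
<== 1999-05-07
==> chron yearhop(n=-2)
<== 1997-05-07
==> chron anchor(d=2205-07-10)
<== 2205-07-10

Answer: 1999-05-07


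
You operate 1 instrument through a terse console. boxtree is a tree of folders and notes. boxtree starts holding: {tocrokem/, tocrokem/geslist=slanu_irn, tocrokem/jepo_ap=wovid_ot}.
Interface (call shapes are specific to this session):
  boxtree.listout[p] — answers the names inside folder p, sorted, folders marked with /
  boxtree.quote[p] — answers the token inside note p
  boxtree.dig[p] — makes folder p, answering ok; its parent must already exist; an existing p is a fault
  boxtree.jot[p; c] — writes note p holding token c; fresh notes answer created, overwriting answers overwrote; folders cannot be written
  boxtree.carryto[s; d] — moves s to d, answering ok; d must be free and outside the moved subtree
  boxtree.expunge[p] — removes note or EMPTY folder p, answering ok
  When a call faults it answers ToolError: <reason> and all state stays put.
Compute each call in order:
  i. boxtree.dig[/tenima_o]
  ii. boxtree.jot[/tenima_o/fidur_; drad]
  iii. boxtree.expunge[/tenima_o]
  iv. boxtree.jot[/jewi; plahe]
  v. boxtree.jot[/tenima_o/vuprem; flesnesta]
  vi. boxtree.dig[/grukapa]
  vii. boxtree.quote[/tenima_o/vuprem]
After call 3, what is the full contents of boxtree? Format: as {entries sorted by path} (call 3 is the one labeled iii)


Act: boxtree.dig[p='/tenima_o']
Obs: ok
Act: boxtree.jot[p='/tenima_o/fidur_'; c='drad']
Obs: created
Act: boxtree.expunge[p='/tenima_o']
Obs: ToolError: not empty
Act: boxtree.jot[p='/jewi'; c='plahe']
Obs: created
Act: boxtree.jot[p='/tenima_o/vuprem'; c='flesnesta']
Obs: created
Act: boxtree.dig[p='/grukapa']
Obs: ok
Act: boxtree.quote[p='/tenima_o/vuprem']
Obs: flesnesta

Answer: {tenima_o/, tenima_o/fidur_=drad, tocrokem/, tocrokem/geslist=slanu_irn, tocrokem/jepo_ap=wovid_ot}


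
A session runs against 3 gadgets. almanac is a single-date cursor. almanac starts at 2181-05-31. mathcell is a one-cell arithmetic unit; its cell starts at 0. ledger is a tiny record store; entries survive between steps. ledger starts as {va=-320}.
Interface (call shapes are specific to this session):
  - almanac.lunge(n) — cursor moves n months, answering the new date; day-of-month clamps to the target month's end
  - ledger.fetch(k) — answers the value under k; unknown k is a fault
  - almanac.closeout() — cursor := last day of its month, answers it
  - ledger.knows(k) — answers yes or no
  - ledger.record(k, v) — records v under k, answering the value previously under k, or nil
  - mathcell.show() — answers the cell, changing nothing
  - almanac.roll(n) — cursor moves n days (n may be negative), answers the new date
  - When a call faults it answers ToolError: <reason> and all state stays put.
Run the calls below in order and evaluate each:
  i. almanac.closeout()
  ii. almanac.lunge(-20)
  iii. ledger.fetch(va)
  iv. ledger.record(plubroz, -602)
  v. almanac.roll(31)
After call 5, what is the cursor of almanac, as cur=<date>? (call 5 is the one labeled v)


Do: almanac.closeout[]
See: 2181-05-31
Do: almanac.lunge[n→-20]
See: 2179-09-30
Do: ledger.fetch[k→va]
See: -320
Do: ledger.record[k→plubroz; v→-602]
See: nil
Do: almanac.roll[n→31]
See: 2179-10-31

Answer: cur=2179-10-31


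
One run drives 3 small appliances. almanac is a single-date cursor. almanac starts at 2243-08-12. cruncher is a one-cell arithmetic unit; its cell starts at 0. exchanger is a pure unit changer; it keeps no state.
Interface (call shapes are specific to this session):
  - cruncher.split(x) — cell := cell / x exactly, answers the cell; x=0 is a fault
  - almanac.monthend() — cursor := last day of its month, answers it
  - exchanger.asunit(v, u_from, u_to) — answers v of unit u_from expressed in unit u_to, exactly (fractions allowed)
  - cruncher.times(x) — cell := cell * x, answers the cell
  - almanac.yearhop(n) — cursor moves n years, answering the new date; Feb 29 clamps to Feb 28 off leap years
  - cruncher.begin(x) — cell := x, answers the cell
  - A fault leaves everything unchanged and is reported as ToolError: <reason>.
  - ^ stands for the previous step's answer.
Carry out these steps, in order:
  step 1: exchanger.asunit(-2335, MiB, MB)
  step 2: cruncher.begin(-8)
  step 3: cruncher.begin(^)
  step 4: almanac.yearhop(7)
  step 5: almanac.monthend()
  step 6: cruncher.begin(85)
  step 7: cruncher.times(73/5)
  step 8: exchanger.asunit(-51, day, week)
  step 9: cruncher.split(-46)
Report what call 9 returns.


-> asunit(-2335, MiB, MB)
<- -7651328/3125
-> begin(-8)
<- -8
-> begin(^)
<- -8
-> yearhop(7)
<- 2250-08-12
-> monthend()
<- 2250-08-31
-> begin(85)
<- 85
-> times(73/5)
<- 1241
-> asunit(-51, day, week)
<- -51/7
-> split(-46)
<- -1241/46

Answer: -1241/46


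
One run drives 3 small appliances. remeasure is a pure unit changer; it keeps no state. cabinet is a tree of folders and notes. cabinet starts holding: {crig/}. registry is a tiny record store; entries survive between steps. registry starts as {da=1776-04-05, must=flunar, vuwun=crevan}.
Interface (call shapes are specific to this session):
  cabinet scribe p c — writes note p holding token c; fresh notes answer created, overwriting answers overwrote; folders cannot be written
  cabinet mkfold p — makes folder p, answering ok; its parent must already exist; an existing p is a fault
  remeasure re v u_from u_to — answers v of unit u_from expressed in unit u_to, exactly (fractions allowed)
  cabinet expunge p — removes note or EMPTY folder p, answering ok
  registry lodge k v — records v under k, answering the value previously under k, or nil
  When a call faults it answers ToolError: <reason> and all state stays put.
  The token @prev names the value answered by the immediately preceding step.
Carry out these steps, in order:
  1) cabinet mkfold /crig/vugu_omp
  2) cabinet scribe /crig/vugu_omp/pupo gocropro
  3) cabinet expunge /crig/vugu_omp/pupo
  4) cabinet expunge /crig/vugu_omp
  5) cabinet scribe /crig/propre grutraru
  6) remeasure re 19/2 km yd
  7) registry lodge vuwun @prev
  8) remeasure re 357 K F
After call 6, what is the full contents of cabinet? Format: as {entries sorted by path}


~$ cabinet mkfold p=/crig/vugu_omp
  ok
~$ cabinet scribe p=/crig/vugu_omp/pupo c=gocropro
  created
~$ cabinet expunge p=/crig/vugu_omp/pupo
  ok
~$ cabinet expunge p=/crig/vugu_omp
  ok
~$ cabinet scribe p=/crig/propre c=grutraru
  created
~$ remeasure re v=19/2 u_from=km u_to=yd
  11875000/1143
~$ registry lodge k=vuwun v=@prev
  crevan
~$ remeasure re v=357 u_from=K u_to=F
  18293/100

Answer: {crig/, crig/propre=grutraru}


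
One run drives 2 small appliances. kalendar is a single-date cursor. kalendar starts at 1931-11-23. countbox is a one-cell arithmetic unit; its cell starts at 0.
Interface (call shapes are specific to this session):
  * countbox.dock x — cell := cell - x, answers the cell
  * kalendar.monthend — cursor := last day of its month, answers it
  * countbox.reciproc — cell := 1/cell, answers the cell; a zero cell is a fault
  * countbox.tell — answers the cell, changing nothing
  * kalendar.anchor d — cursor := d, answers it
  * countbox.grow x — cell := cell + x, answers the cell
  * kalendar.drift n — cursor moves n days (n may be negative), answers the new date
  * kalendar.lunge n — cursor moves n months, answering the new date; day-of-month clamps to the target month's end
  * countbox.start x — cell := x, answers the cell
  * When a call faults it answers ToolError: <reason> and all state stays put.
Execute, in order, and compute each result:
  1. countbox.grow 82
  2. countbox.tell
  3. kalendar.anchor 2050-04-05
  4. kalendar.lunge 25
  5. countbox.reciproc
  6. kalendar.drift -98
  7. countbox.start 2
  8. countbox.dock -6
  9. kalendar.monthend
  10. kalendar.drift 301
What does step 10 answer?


;; countbox.grow(x→82) ~> 82
;; countbox.tell() ~> 82
;; kalendar.anchor(d→2050-04-05) ~> 2050-04-05
;; kalendar.lunge(n→25) ~> 2052-05-05
;; countbox.reciproc() ~> 1/82
;; kalendar.drift(n→-98) ~> 2052-01-28
;; countbox.start(x→2) ~> 2
;; countbox.dock(x→-6) ~> 8
;; kalendar.monthend() ~> 2052-01-31
;; kalendar.drift(n→301) ~> 2052-11-27

Answer: 2052-11-27


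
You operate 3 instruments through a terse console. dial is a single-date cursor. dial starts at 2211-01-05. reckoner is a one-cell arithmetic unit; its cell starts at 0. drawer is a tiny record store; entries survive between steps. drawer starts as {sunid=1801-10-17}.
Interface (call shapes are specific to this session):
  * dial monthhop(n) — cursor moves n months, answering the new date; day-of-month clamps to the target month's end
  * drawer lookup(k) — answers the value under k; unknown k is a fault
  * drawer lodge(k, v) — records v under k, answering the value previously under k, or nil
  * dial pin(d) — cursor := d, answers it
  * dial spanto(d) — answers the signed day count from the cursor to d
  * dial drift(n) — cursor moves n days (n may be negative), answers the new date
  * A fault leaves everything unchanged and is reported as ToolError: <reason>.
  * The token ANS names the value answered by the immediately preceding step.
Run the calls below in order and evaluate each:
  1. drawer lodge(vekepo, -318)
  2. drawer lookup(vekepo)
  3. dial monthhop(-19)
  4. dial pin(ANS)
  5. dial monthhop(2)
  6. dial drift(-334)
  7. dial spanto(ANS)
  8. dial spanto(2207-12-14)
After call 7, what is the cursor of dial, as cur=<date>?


I use drawer lodge on k: vekepo, v: -318: nil.
Invoking drawer lookup on k: vekepo, and observe -318.
Next I call dial monthhop on n: -19, yielding 2209-06-05.
Then dial pin on d: ANS, and get 2209-06-05.
I run dial monthhop on n: 2, → 2209-08-05.
Now I run dial drift on n: -334: 2208-09-05.
I use dial spanto on d: ANS, yielding 0.
Next I call dial spanto on d: 2207-12-14, and get -266.

Answer: cur=2208-09-05


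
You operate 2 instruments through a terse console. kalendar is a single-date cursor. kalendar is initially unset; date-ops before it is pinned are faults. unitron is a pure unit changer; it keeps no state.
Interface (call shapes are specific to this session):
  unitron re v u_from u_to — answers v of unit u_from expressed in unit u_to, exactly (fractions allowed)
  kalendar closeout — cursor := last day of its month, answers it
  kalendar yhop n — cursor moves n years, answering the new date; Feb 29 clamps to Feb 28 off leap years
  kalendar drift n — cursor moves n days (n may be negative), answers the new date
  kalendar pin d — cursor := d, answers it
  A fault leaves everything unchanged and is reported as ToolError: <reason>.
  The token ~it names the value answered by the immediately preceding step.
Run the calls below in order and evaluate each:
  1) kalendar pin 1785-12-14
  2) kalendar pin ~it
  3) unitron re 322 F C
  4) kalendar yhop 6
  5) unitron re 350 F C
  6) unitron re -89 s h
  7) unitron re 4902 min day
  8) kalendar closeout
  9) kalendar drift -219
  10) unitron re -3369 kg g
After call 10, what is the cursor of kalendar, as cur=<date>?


Answer: cur=1791-05-26

Derivation:
> kalendar pin d=1785-12-14
:: 1785-12-14
> kalendar pin d=~it
:: 1785-12-14
> unitron re v=322 u_from=F u_to=C
:: 1450/9
> kalendar yhop n=6
:: 1791-12-14
> unitron re v=350 u_from=F u_to=C
:: 530/3
> unitron re v=-89 u_from=s u_to=h
:: -89/3600
> unitron re v=4902 u_from=min u_to=day
:: 817/240
> kalendar closeout
:: 1791-12-31
> kalendar drift n=-219
:: 1791-05-26
> unitron re v=-3369 u_from=kg u_to=g
:: -3369000


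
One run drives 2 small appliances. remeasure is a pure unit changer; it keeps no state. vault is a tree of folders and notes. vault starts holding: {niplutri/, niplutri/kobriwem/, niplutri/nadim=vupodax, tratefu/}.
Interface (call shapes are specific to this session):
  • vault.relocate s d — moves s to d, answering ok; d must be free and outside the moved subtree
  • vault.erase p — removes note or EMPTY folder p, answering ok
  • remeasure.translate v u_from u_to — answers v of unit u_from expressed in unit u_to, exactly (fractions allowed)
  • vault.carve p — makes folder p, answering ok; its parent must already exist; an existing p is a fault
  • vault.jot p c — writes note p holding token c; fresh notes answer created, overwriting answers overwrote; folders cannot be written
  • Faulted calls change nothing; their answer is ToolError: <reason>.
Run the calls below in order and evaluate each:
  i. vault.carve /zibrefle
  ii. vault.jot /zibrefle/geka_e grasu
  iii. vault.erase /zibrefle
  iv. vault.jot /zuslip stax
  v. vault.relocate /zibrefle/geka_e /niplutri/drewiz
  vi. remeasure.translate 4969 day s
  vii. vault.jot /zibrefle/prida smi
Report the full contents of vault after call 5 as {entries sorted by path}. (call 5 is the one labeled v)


> carve /zibrefle
[out] ok
> jot /zibrefle/geka_e grasu
[out] created
> erase /zibrefle
[out] ToolError: not empty
> jot /zuslip stax
[out] created
> relocate /zibrefle/geka_e /niplutri/drewiz
[out] ok
> translate 4969 day s
[out] 429321600
> jot /zibrefle/prida smi
[out] created

Answer: {niplutri/, niplutri/drewiz=grasu, niplutri/kobriwem/, niplutri/nadim=vupodax, tratefu/, zibrefle/, zuslip=stax}


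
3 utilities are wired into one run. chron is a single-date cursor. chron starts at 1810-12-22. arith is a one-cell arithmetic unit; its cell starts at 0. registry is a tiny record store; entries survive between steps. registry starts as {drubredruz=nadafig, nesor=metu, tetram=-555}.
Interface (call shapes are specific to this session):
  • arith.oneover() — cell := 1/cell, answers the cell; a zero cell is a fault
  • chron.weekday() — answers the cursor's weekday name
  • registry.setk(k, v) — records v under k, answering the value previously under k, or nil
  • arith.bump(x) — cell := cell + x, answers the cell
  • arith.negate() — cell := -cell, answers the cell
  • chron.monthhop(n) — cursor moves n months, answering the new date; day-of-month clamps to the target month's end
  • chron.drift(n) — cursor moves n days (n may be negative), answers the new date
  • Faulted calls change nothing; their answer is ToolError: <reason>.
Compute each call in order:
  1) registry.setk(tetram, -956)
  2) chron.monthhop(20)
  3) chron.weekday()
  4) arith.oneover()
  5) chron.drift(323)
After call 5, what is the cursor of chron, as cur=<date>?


Answer: cur=1813-07-11

Derivation:
Do: registry.setk[tetram; -956]
See: -555
Do: chron.monthhop[20]
See: 1812-08-22
Do: chron.weekday[]
See: Saturday
Do: arith.oneover[]
See: ToolError: reciprocal of zero
Do: chron.drift[323]
See: 1813-07-11


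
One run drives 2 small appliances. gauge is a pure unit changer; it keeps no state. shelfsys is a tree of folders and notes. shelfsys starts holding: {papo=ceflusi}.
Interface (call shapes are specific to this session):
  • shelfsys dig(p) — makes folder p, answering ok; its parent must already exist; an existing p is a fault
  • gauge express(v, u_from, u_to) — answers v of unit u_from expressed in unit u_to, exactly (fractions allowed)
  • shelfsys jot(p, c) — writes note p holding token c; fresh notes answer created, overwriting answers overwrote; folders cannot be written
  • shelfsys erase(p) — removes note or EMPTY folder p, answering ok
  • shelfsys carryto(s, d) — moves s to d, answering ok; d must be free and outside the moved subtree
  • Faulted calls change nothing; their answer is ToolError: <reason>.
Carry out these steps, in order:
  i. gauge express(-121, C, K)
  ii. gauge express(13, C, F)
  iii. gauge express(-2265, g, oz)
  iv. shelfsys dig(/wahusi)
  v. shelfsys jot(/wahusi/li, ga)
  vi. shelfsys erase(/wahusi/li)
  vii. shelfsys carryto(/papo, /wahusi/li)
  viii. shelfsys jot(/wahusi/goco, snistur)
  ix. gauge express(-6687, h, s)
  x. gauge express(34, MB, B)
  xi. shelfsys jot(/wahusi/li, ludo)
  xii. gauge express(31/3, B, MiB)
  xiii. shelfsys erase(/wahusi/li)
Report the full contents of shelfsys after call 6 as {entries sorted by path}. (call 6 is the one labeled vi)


Answer: {papo=ceflusi, wahusi/}

Derivation:
// 1. gauge express(-121, C, K) == 3043/20
// 2. gauge express(13, C, F) == 277/5
// 3. gauge express(-2265, g, oz) == -3624000000/45359237
// 4. shelfsys dig(/wahusi) == ok
// 5. shelfsys jot(/wahusi/li, ga) == created
// 6. shelfsys erase(/wahusi/li) == ok
// 7. shelfsys carryto(/papo, /wahusi/li) == ok
// 8. shelfsys jot(/wahusi/goco, snistur) == created
// 9. gauge express(-6687, h, s) == -24073200
// 10. gauge express(34, MB, B) == 34000000
// 11. shelfsys jot(/wahusi/li, ludo) == overwrote
// 12. gauge express(31/3, B, MiB) == 31/3145728
// 13. shelfsys erase(/wahusi/li) == ok


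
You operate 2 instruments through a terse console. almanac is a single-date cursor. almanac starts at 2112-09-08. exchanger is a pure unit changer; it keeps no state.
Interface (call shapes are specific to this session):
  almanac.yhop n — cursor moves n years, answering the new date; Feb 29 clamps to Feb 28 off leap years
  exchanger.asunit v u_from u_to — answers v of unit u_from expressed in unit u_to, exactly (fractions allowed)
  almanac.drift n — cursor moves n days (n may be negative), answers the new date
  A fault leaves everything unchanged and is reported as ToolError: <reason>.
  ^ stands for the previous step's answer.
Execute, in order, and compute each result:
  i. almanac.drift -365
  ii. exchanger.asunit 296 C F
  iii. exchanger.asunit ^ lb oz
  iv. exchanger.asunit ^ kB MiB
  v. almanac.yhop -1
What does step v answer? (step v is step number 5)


Answer: 2110-09-09

Derivation:
;; almanac.drift(-365) == 2111-09-09
;; exchanger.asunit(296, C, F) == 2824/5
;; exchanger.asunit(^, lb, oz) == 45184/5
;; exchanger.asunit(^, kB, MiB) == 8825/1024
;; almanac.yhop(-1) == 2110-09-09


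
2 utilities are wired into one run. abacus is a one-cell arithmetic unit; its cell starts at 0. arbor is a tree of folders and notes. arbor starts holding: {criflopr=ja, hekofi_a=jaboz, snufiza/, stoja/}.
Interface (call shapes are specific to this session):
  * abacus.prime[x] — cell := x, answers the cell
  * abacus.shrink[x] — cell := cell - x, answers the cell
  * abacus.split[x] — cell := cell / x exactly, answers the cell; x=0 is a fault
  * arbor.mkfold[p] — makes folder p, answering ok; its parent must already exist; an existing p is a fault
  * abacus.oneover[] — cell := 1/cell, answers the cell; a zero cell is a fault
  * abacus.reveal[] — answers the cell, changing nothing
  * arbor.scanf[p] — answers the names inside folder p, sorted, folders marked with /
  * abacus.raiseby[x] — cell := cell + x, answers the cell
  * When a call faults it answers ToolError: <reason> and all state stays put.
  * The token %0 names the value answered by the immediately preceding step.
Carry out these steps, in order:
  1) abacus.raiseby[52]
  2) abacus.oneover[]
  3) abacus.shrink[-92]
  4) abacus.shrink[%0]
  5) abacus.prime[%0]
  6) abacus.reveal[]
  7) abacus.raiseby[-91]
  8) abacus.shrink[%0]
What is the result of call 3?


% raiseby 52
[out] 52
% oneover
[out] 1/52
% shrink -92
[out] 4785/52
% shrink %0
[out] 0
% prime %0
[out] 0
% reveal
[out] 0
% raiseby -91
[out] -91
% shrink %0
[out] 0

Answer: 4785/52


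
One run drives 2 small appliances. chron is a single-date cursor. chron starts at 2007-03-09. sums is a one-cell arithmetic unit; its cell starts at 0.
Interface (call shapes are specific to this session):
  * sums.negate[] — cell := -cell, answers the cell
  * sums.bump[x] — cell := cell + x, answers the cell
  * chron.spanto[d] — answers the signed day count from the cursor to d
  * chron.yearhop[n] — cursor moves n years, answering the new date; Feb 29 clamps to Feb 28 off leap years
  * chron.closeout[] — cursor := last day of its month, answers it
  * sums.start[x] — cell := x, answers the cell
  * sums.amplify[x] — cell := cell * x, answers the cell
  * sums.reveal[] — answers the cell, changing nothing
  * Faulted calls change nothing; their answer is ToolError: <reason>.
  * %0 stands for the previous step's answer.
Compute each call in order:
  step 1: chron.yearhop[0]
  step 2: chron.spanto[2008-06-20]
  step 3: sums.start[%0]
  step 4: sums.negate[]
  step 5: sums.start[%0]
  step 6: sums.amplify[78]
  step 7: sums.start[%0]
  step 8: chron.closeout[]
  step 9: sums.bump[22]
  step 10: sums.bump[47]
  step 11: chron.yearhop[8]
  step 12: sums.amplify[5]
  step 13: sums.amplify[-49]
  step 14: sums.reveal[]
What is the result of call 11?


Answer: 2015-03-31

Derivation:
Do: yearhop[n=0]
See: 2007-03-09
Do: spanto[d=2008-06-20]
See: 469
Do: start[x=%0]
See: 469
Do: negate[]
See: -469
Do: start[x=%0]
See: -469
Do: amplify[x=78]
See: -36582
Do: start[x=%0]
See: -36582
Do: closeout[]
See: 2007-03-31
Do: bump[x=22]
See: -36560
Do: bump[x=47]
See: -36513
Do: yearhop[n=8]
See: 2015-03-31
Do: amplify[x=5]
See: -182565
Do: amplify[x=-49]
See: 8945685
Do: reveal[]
See: 8945685


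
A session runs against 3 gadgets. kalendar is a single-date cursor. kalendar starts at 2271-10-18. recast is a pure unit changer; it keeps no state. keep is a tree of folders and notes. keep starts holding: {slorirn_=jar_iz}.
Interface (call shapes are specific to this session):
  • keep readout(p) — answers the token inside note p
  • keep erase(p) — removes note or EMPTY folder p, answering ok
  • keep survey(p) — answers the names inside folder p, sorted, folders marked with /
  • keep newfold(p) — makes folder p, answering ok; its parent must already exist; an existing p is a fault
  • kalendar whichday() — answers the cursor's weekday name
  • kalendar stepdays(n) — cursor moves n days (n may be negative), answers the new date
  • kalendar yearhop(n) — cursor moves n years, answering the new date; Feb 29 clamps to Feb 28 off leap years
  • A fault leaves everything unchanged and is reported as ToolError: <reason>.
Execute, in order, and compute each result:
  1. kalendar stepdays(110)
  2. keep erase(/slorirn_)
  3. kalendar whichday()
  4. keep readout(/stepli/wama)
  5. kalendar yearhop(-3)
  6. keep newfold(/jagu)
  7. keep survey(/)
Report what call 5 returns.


CALL kalendar stepdays[n='110']
RET  2272-02-05
CALL keep erase[p='/slorirn_']
RET  ok
CALL kalendar whichday[]
RET  Monday
CALL keep readout[p='/stepli/wama']
RET  ToolError: not found
CALL kalendar yearhop[n='-3']
RET  2269-02-05
CALL keep newfold[p='/jagu']
RET  ok
CALL keep survey[p='/']
RET  [jagu/]

Answer: 2269-02-05


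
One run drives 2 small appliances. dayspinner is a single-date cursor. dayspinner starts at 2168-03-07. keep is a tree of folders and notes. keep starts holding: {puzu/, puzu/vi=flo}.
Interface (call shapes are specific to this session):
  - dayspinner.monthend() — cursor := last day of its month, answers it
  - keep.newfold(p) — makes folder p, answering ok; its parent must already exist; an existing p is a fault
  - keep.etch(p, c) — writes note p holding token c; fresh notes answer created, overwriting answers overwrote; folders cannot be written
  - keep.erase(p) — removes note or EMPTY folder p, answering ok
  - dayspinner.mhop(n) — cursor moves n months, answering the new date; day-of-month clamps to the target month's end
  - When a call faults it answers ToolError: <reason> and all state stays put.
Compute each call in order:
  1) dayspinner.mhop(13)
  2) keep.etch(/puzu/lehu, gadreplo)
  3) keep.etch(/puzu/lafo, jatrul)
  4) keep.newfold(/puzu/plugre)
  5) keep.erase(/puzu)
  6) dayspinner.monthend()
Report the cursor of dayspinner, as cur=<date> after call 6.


# dayspinner.mhop(n→13) : 2169-04-07
# keep.etch(p→/puzu/lehu, c→gadreplo) : created
# keep.etch(p→/puzu/lafo, c→jatrul) : created
# keep.newfold(p→/puzu/plugre) : ok
# keep.erase(p→/puzu) : ToolError: not empty
# dayspinner.monthend() : 2169-04-30

Answer: cur=2169-04-30


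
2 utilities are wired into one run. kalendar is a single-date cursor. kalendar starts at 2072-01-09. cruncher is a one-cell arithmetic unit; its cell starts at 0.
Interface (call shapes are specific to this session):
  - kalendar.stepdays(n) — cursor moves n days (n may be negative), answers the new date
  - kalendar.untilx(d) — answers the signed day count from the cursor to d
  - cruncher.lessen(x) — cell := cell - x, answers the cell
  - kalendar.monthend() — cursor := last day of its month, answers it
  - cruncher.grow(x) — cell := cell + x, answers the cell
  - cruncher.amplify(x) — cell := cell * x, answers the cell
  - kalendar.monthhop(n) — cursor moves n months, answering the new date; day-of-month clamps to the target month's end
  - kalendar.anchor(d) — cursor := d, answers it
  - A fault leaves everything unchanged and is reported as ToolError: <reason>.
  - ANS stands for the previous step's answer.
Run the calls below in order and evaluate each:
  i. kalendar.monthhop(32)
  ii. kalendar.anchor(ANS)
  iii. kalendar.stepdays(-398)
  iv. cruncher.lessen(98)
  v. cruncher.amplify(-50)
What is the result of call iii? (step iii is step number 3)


Answer: 2073-08-07

Derivation:
I run kalendar.monthhop using n: 32, → 2074-09-09.
I run kalendar.anchor using d: ANS: 2074-09-09.
Now I run kalendar.stepdays using n: -398: 2073-08-07.
I call cruncher.lessen using x: 98, and see -98.
Now I run cruncher.amplify using x: -50, and observe 4900.


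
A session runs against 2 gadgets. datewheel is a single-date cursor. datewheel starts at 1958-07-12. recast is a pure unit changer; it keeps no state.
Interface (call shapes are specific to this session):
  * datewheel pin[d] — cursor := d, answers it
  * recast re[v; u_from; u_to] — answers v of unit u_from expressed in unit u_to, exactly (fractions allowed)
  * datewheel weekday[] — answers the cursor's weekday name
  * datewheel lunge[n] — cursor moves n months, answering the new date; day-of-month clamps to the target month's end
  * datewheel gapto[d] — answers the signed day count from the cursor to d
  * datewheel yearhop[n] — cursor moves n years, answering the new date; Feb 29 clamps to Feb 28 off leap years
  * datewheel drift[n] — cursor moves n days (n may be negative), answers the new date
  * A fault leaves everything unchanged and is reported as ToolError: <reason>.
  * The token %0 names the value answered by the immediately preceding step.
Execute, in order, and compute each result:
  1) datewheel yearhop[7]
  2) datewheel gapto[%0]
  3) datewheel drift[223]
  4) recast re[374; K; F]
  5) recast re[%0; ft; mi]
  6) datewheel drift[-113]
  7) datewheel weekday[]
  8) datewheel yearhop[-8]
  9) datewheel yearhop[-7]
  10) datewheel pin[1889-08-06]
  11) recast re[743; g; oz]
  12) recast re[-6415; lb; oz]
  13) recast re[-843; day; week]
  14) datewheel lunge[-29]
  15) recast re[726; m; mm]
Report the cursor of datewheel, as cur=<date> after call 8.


% datewheel yearhop 7
  1965-07-12
% datewheel gapto %0
  0
% datewheel drift 223
  1966-02-20
% recast re 374 K F
  21353/100
% recast re %0 ft mi
  21353/528000
% datewheel drift -113
  1965-10-30
% datewheel weekday
  Saturday
% datewheel yearhop -8
  1957-10-30
% datewheel yearhop -7
  1950-10-30
% datewheel pin 1889-08-06
  1889-08-06
% recast re 743 g oz
  1188800000/45359237
% recast re -6415 lb oz
  -102640
% recast re -843 day week
  -843/7
% datewheel lunge -29
  1887-03-06
% recast re 726 m mm
  726000

Answer: cur=1957-10-30


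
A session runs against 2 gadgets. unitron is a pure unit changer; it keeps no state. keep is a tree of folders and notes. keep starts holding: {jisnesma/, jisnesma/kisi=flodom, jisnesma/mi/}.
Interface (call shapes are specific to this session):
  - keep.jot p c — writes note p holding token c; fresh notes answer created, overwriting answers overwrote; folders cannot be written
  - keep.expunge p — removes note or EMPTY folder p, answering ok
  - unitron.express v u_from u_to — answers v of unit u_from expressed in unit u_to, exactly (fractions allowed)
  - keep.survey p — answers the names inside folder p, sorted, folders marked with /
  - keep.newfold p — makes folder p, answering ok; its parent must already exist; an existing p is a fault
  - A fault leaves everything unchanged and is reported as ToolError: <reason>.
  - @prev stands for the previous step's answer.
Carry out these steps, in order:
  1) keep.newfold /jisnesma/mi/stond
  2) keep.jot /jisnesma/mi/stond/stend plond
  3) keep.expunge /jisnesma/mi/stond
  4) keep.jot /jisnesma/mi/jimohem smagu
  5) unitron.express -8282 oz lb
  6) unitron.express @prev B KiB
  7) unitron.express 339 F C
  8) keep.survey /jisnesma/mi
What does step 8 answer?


Answer: [jimohem, stond/]

Derivation:
-- 1. newfold(p: /jisnesma/mi/stond) ~> ok
-- 2. jot(p: /jisnesma/mi/stond/stend, c: plond) ~> created
-- 3. expunge(p: /jisnesma/mi/stond) ~> ToolError: not empty
-- 4. jot(p: /jisnesma/mi/jimohem, c: smagu) ~> created
-- 5. express(v: -8282, u_from: oz, u_to: lb) ~> -4141/8
-- 6. express(v: @prev, u_from: B, u_to: KiB) ~> -4141/8192
-- 7. express(v: 339, u_from: F, u_to: C) ~> 1535/9
-- 8. survey(p: /jisnesma/mi) ~> [jimohem, stond/]


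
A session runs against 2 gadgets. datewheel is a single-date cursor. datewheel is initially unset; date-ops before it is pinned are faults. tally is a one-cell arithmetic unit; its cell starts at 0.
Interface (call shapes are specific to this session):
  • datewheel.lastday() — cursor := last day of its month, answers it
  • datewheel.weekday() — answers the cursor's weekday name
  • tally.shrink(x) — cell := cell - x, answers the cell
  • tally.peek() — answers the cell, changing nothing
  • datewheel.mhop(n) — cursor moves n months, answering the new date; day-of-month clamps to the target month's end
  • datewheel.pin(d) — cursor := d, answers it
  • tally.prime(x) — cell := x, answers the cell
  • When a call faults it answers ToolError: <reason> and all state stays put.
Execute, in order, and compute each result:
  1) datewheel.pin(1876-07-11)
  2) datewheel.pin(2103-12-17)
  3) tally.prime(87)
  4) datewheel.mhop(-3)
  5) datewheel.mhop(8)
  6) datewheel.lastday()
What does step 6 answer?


Answer: 2104-05-31

Derivation:
-- datewheel.pin(1876-07-11) ~> 1876-07-11
-- datewheel.pin(2103-12-17) ~> 2103-12-17
-- tally.prime(87) ~> 87
-- datewheel.mhop(-3) ~> 2103-09-17
-- datewheel.mhop(8) ~> 2104-05-17
-- datewheel.lastday() ~> 2104-05-31


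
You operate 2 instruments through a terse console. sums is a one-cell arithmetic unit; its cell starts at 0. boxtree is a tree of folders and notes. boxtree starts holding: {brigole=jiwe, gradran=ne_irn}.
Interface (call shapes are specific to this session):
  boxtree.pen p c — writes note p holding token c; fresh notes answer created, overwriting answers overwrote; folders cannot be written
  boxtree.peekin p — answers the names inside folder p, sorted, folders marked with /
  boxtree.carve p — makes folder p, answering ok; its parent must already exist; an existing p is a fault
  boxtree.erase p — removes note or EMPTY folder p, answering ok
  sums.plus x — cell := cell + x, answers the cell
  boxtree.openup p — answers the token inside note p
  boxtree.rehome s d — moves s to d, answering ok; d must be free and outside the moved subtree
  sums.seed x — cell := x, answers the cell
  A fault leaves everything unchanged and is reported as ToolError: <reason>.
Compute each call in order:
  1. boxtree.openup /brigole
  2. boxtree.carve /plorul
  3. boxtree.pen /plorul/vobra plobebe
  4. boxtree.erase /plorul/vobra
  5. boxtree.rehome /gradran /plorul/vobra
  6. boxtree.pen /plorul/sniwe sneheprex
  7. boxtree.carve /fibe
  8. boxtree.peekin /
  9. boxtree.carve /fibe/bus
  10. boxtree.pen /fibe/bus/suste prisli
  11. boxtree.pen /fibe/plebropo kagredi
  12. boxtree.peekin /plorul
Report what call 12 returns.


Answer: [sniwe, vobra]

Derivation:
% boxtree.openup /brigole
  jiwe
% boxtree.carve /plorul
  ok
% boxtree.pen /plorul/vobra plobebe
  created
% boxtree.erase /plorul/vobra
  ok
% boxtree.rehome /gradran /plorul/vobra
  ok
% boxtree.pen /plorul/sniwe sneheprex
  created
% boxtree.carve /fibe
  ok
% boxtree.peekin /
  [brigole, fibe/, plorul/]
% boxtree.carve /fibe/bus
  ok
% boxtree.pen /fibe/bus/suste prisli
  created
% boxtree.pen /fibe/plebropo kagredi
  created
% boxtree.peekin /plorul
  [sniwe, vobra]
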